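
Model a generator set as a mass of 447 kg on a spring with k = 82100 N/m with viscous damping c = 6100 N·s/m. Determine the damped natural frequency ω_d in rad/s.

ω_n = √(k/m) = √(82100/447) = 13.55 rad/s.
Critical damping c_c = 2√(k·m) = 2√(82100 × 447) = 12120 N·s/m, so ζ = c/c_c = 6100/12120 = 0.5035.
ω_d = ω_n√(1 − ζ²) = 13.55 × √(1 − 0.253) = 11.71 rad/s.

11.7 rad/s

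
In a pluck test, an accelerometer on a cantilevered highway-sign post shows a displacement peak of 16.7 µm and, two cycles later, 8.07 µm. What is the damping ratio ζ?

0.0578

Logarithmic decrement δ = (1/n)·ln(x₀/x_n) = (1/2)·ln(16.7/8.07) = (1/2)·ln(2.069) = 0.3636.
ζ = δ/√(4π² + δ²) = 0.3636/√(39.48 + 0.132) = 0.3636/6.294 = 0.05778.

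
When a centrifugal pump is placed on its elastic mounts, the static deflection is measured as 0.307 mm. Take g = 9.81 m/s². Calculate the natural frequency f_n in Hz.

ω_n = √(g/δ_st) = √(9.81/0.000307) = √31950 = 178.8 rad/s.
f_n = ω_n/(2π) = 178.8/6.283 = 28.45 Hz.

28.5 Hz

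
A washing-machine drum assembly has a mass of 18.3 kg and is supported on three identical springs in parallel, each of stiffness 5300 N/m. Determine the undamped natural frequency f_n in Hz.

4.69 Hz

Parallel springs add: k_eq = 3 × 5300 = 15900 N/m.
ω_n = √(k_eq/m) = √(15900/18.3) = √868.9 = 29.48 rad/s.
f_n = ω_n/(2π) = 29.48/6.283 = 4.691 Hz.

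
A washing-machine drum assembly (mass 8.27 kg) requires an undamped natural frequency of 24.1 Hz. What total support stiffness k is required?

190000 N/m

ω_n = 2πf_n = 2π × 24.1 = 151.4 rad/s.
k = m·ω_n² = 8.27 × 151.4² = 8.27 × 22930 = 189600 N/m.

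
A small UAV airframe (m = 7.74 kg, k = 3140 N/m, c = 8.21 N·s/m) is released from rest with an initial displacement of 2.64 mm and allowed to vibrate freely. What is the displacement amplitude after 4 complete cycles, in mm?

ζ = c/(2√(km)) = 8.21/(2√(3140 × 7.74)) = 8.21/311.8 = 0.02633.
Logarithmic decrement δ = 2πζ/√(1 − ζ²) = 2π × 0.02633/√(1 − 0.000693) = 0.1655.
After n cycles, x_n/x₀ = e^(−nδ), so x_4 = 2.64 × e^(−4 × 0.1655) = 2.64 × 0.5158 = 1.362 mm.

1.36 mm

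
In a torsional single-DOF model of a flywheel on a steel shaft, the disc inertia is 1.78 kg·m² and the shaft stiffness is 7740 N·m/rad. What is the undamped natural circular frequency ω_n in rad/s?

ω_n = √(k_t/J) = √(7740/1.78) = √4348 = 65.94 rad/s.

65.9 rad/s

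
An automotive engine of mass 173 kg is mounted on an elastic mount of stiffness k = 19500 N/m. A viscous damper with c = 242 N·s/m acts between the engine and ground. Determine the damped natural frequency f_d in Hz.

1.69 Hz

ω_n = √(k/m) = √(19500/173) = 10.62 rad/s.
Critical damping c_c = 2√(k·m) = 2√(19500 × 173) = 3673 N·s/m, so ζ = c/c_c = 242/3673 = 0.06588.
ω_d = ω_n√(1 − ζ²) = 10.62 × √(1 − 0.00434) = 10.59 rad/s.
f_d = ω_d/(2π) = 1.686 Hz.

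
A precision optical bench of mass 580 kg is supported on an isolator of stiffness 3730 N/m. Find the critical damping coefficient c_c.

c_c = 2√(k·m) = 2√(3730 × 580) = 2 × 1471 = 2942 N·s/m.

2940 N·s/m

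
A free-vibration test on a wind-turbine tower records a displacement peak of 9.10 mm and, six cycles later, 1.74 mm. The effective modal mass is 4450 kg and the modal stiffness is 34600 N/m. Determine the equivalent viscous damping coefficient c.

1090 N·s/m

Logarithmic decrement δ = (1/n)·ln(x₀/x_n) = (1/6)·ln(9.10/1.74) = (1/6)·ln(5.230) = 0.2757.
ζ = δ/√(4π² + δ²) = 0.2757/√(39.48 + 0.0760) = 0.2757/6.289 = 0.04384.
c = ζ · 2√(km) = 0.04384 × 2√(34600 × 4450) = 0.04384 × 24820 = 1088 N·s/m.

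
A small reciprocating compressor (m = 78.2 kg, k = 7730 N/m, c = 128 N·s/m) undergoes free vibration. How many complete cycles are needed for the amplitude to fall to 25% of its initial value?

3 cycles

ζ = c/(2√(km)) = 128/(2√(7730 × 78.2)) = 128/1555 = 0.08232.
Logarithmic decrement δ = 2πζ/√(1 − ζ²) = 2π × 0.08232/√(1 − 0.00678) = 0.5190.
x_n/x₀ = e^(−nδ) ≤ 0.25; take ln: n ≥ ln(1/0.25)/δ = 1.386/0.5190 = 2.671.
So 3 complete cycles are required.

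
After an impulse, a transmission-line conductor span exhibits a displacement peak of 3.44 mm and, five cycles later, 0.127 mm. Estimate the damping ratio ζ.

0.104

Logarithmic decrement δ = (1/n)·ln(x₀/x_n) = (1/5)·ln(3.44/0.127) = (1/5)·ln(27.09) = 0.6598.
ζ = δ/√(4π² + δ²) = 0.6598/√(39.48 + 0.435) = 0.6598/6.318 = 0.1044.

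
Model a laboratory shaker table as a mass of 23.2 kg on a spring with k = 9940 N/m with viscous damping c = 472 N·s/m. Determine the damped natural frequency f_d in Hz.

ω_n = √(k/m) = √(9940/23.2) = 20.70 rad/s.
Critical damping c_c = 2√(k·m) = 2√(9940 × 23.2) = 960.4 N·s/m, so ζ = c/c_c = 472/960.4 = 0.4914.
ω_d = ω_n√(1 − ζ²) = 20.70 × √(1 − 0.242) = 18.03 rad/s.
f_d = ω_d/(2π) = 2.869 Hz.

2.87 Hz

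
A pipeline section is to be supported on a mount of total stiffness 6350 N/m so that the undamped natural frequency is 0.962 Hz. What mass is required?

174 kg

ω_n = 2πf_n = 2π × 0.962 = 6.044 rad/s.
m = k/ω_n² = 6350/6.044² = 6350/36.54 = 173.8 kg.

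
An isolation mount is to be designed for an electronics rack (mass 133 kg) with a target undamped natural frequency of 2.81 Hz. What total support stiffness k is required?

ω_n = 2πf_n = 2π × 2.81 = 17.66 rad/s.
k = m·ω_n² = 133 × 17.66² = 133 × 311.7 = 41460 N/m.

41500 N/m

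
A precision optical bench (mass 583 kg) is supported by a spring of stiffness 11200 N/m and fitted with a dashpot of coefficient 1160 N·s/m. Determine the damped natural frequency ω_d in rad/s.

4.27 rad/s

ω_n = √(k/m) = √(11200/583) = 4.383 rad/s.
Critical damping c_c = 2√(k·m) = 2√(11200 × 583) = 5111 N·s/m, so ζ = c/c_c = 1160/5111 = 0.2270.
ω_d = ω_n√(1 − ζ²) = 4.383 × √(1 − 0.0515) = 4.269 rad/s.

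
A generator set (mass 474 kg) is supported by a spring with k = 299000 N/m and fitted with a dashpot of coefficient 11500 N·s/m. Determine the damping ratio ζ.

0.483

ω_n = √(k/m) = √(299000/474) = 25.12 rad/s.
Critical damping c_c = 2√(k·m) = 2√(299000 × 474) = 23810 N·s/m, so ζ = c/c_c = 11500/23810 = 0.4830.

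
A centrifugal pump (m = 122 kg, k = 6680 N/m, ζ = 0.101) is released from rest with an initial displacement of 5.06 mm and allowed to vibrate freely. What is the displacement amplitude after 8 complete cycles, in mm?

Logarithmic decrement δ = 2πζ/√(1 − ζ²) = 2π × 0.1010/√(1 − 0.0102) = 0.6379.
After n cycles, x_n/x₀ = e^(−nδ), so x_8 = 5.06 × e^(−8 × 0.6379) = 5.06 × 0.006079 = 0.03076 mm.

0.0308 mm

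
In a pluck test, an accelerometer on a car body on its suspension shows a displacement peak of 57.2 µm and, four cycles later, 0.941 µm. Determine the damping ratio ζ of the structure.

Logarithmic decrement δ = (1/n)·ln(x₀/x_n) = (1/4)·ln(57.2/0.941) = (1/4)·ln(60.79) = 1.027.
ζ = δ/√(4π² + δ²) = 1.027/√(39.48 + 1.05) = 1.027/6.367 = 0.1613.

0.161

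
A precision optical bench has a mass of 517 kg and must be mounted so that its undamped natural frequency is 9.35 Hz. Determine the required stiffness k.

1780000 N/m

ω_n = 2πf_n = 2π × 9.35 = 58.75 rad/s.
k = m·ω_n² = 517 × 58.75² = 517 × 3451 = 1784000 N/m.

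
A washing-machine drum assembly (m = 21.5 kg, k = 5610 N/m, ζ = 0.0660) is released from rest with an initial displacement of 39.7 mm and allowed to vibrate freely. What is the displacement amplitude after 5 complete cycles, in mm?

Logarithmic decrement δ = 2πζ/√(1 − ζ²) = 2π × 0.06600/√(1 − 0.00436) = 0.4156.
After n cycles, x_n/x₀ = e^(−nδ), so x_5 = 39.7 × e^(−5 × 0.4156) = 39.7 × 0.1252 = 4.970 mm.

4.97 mm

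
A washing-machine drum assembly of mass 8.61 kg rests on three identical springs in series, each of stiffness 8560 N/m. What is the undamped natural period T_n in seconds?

Series springs: 1/k_eq = 3/8560, so k_eq = 8560/3 = 2853 N/m.
ω_n = √(k_eq/m) = √(2853/8.61) = √331.4 = 18.20 rad/s.
T_n = 2π/ω_n = 6.283/18.20 = 0.3451 s.

0.345 s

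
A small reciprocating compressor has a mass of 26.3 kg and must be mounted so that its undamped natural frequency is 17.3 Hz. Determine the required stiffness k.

311000 N/m

ω_n = 2πf_n = 2π × 17.3 = 108.7 rad/s.
k = m·ω_n² = 26.3 × 108.7² = 26.3 × 11820 = 310700 N/m.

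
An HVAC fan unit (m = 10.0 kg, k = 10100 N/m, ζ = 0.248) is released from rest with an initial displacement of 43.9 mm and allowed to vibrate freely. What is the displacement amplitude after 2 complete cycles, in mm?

1.76 mm

Logarithmic decrement δ = 2πζ/√(1 − ζ²) = 2π × 0.2480/√(1 − 0.0615) = 1.608.
After n cycles, x_n/x₀ = e^(−nδ), so x_2 = 43.9 × e^(−2 × 1.608) = 43.9 × 0.04008 = 1.759 mm.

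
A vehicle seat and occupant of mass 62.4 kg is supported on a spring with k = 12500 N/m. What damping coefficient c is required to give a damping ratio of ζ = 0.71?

1250 N·s/m

c_c = 2√(k·m) = 2√(12500 × 62.4) = 1766 N·s/m.
c = ζ·c_c = 0.71 × 1766 = 1254 N·s/m.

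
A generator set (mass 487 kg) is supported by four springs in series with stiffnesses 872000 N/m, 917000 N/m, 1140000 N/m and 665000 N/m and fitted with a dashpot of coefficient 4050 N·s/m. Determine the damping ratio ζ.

0.197

Series springs: 1/k_eq = 1/872000 + 1/917000 + 1/1140000 + 1/665000 = 4.618×10^-6, so k_eq = 216500 N/m.
ω_n = √(k_eq/m) = √(216500/487) = 21.09 rad/s.
Critical damping c_c = 2√(k_eq·m) = 2√(216500 × 487) = 20540 N·s/m, so ζ = c/c_c = 4050/20540 = 0.1972.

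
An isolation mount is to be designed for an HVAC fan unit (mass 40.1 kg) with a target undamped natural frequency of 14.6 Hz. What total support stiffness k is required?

ω_n = 2πf_n = 2π × 14.6 = 91.73 rad/s.
k = m·ω_n² = 40.1 × 91.73² = 40.1 × 8415 = 337500 N/m.

337000 N/m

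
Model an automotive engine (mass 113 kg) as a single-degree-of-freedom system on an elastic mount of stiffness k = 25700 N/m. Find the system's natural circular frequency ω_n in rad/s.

15.1 rad/s

ω_n = √(k/m) = √(25700/113) = √227.4 = 15.08 rad/s.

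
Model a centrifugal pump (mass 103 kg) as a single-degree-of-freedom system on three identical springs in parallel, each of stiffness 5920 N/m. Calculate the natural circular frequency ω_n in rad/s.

13.1 rad/s

Parallel springs add: k_eq = 3 × 5920 = 17760 N/m.
ω_n = √(k_eq/m) = √(17760/103) = √172.4 = 13.13 rad/s.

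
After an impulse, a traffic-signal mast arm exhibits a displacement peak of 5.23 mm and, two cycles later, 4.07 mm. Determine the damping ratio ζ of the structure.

0.0200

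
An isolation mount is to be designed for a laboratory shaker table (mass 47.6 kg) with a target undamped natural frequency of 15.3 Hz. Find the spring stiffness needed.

ω_n = 2πf_n = 2π × 15.3 = 96.13 rad/s.
k = m·ω_n² = 47.6 × 96.13² = 47.6 × 9242 = 439900 N/m.

440000 N/m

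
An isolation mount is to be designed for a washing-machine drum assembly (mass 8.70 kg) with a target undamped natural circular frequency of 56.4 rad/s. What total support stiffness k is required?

27700 N/m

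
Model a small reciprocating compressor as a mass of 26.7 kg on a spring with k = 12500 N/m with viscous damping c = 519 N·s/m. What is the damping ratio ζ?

0.449

ω_n = √(k/m) = √(12500/26.7) = 21.64 rad/s.
Critical damping c_c = 2√(k·m) = 2√(12500 × 26.7) = 1155 N·s/m, so ζ = c/c_c = 519/1155 = 0.4492.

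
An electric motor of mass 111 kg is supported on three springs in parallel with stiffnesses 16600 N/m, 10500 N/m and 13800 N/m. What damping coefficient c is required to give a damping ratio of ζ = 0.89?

Parallel springs add: k_eq = 16600 + 10500 + 13800 = 40900 N/m.
c_c = 2√(k_eq·m) = 2√(40900 × 111) = 4261 N·s/m.
c = ζ·c_c = 0.89 × 4261 = 3793 N·s/m.

3790 N·s/m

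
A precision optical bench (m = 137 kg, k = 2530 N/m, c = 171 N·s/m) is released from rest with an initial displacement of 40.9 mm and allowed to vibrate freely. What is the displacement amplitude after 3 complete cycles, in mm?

2.57 mm

ζ = c/(2√(km)) = 171/(2√(2530 × 137)) = 171/1177 = 0.1452.
Logarithmic decrement δ = 2πζ/√(1 − ζ²) = 2π × 0.1452/√(1 − 0.0211) = 0.9223.
After n cycles, x_n/x₀ = e^(−nδ), so x_3 = 40.9 × e^(−3 × 0.9223) = 40.9 × 0.06286 = 2.571 mm.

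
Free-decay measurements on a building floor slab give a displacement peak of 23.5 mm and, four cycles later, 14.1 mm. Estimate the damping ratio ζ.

0.0203

Logarithmic decrement δ = (1/n)·ln(x₀/x_n) = (1/4)·ln(23.5/14.1) = (1/4)·ln(1.667) = 0.1277.
ζ = δ/√(4π² + δ²) = 0.1277/√(39.48 + 0.0163) = 0.1277/6.284 = 0.02032.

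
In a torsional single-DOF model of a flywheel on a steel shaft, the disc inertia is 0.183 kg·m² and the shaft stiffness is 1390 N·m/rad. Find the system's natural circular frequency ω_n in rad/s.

87.2 rad/s

ω_n = √(k_t/J) = √(1390/0.183) = √7596 = 87.15 rad/s.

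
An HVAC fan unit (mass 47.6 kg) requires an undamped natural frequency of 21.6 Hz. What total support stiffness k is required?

ω_n = 2πf_n = 2π × 21.6 = 135.7 rad/s.
k = m·ω_n² = 47.6 × 135.7² = 47.6 × 18420 = 876700 N/m.

877000 N/m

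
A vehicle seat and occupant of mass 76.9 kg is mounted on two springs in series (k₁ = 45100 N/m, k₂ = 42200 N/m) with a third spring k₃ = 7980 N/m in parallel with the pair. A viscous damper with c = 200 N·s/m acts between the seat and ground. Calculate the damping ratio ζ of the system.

0.0661

Series pair: k_s = k₁k₂/(k₁+k₂) = (45100)(42200)/(45100 + 42200) = 21800 N/m. In parallel with k₃: k_eq = 21800 + 7980 = 29780 N/m.
ω_n = √(k_eq/m) = √(29780/76.9) = 19.68 rad/s.
Critical damping c_c = 2√(k_eq·m) = 2√(29780 × 76.9) = 3027 N·s/m, so ζ = c/c_c = 200/3027 = 0.06608.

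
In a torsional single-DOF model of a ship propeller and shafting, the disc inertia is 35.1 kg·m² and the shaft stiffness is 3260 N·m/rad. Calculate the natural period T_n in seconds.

ω_n = √(k_t/J) = √(3260/35.1) = √92.88 = 9.637 rad/s.
T_n = 2π/ω_n = 6.283/9.637 = 0.6520 s.

0.652 s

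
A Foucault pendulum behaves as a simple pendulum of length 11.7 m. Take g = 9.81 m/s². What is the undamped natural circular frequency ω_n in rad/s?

0.916 rad/s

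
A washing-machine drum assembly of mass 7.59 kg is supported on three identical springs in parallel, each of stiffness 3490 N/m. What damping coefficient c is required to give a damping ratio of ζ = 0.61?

344 N·s/m

Parallel springs add: k_eq = 3 × 3490 = 10470 N/m.
c_c = 2√(k_eq·m) = 2√(10470 × 7.59) = 563.8 N·s/m.
c = ζ·c_c = 0.61 × 563.8 = 343.9 N·s/m.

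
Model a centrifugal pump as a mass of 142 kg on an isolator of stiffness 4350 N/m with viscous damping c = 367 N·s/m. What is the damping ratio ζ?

ω_n = √(k/m) = √(4350/142) = 5.535 rad/s.
Critical damping c_c = 2√(k·m) = 2√(4350 × 142) = 1572 N·s/m, so ζ = c/c_c = 367/1572 = 0.2335.

0.233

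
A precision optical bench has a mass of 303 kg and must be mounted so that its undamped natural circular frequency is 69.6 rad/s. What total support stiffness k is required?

k = m·ω_n² = 303 × 69.60² = 303 × 4844 = 1468000 N/m.

1470000 N/m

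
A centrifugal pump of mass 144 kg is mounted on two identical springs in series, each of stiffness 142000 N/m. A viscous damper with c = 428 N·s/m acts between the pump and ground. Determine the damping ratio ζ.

0.0669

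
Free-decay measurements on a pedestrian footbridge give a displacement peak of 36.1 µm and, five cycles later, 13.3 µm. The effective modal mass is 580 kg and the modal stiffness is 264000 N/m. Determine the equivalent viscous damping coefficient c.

Logarithmic decrement δ = (1/n)·ln(x₀/x_n) = (1/5)·ln(36.1/13.3) = (1/5)·ln(2.714) = 0.1997.
ζ = δ/√(4π² + δ²) = 0.1997/√(39.48 + 0.0399) = 0.1997/6.286 = 0.03177.
c = ζ · 2√(km) = 0.03177 × 2√(264000 × 580) = 0.03177 × 24750 = 786.2 N·s/m.

786 N·s/m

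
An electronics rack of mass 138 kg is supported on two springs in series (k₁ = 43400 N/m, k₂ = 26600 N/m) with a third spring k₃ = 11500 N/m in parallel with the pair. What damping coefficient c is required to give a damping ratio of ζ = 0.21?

Series pair: k_s = k₁k₂/(k₁+k₂) = (43400)(26600)/(43400 + 26600) = 16490 N/m. In parallel with k₃: k_eq = 16490 + 11500 = 27990 N/m.
c_c = 2√(k_eq·m) = 2√(27990 × 138) = 3931 N·s/m.
c = ζ·c_c = 0.21 × 3931 = 825.5 N·s/m.

825 N·s/m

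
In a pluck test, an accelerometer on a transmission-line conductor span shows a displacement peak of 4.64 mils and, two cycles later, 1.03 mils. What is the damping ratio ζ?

Logarithmic decrement δ = (1/n)·ln(x₀/x_n) = (1/2)·ln(4.64/1.03) = (1/2)·ln(4.505) = 0.7526.
ζ = δ/√(4π² + δ²) = 0.7526/√(39.48 + 0.566) = 0.7526/6.328 = 0.1189.

0.119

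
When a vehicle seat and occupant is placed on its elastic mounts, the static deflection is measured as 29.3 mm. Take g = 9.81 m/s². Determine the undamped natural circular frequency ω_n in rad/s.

18.3 rad/s

ω_n = √(g/δ_st) = √(9.81/0.0293) = √334.8 = 18.30 rad/s.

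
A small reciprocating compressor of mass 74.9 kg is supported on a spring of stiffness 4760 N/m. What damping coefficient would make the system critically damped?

c_c = 2√(k·m) = 2√(4760 × 74.9) = 2 × 597.1 = 1194 N·s/m.

1190 N·s/m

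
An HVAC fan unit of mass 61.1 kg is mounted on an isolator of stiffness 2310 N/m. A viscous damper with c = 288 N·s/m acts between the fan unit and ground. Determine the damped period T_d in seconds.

ω_n = √(k/m) = √(2310/61.1) = 6.149 rad/s.
Critical damping c_c = 2√(k·m) = 2√(2310 × 61.1) = 751.4 N·s/m, so ζ = c/c_c = 288/751.4 = 0.3833.
ω_d = ω_n√(1 − ζ²) = 6.149 × √(1 − 0.147) = 5.679 rad/s.
T_d = 2π/ω_d = 1.106 s.

1.11 s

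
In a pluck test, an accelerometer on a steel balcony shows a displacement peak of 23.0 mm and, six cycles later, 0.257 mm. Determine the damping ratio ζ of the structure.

0.118

Logarithmic decrement δ = (1/n)·ln(x₀/x_n) = (1/6)·ln(23.0/0.257) = (1/6)·ln(89.49) = 0.7490.
ζ = δ/√(4π² + δ²) = 0.7490/√(39.48 + 0.561) = 0.7490/6.328 = 0.1184.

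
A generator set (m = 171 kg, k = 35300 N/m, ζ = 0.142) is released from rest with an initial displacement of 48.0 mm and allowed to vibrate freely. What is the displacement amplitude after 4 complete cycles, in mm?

Logarithmic decrement δ = 2πζ/√(1 − ζ²) = 2π × 0.1420/√(1 − 0.0202) = 0.9013.
After n cycles, x_n/x₀ = e^(−nδ), so x_4 = 48.0 × e^(−4 × 0.9013) = 48.0 × 0.02718 = 1.304 mm.

1.30 mm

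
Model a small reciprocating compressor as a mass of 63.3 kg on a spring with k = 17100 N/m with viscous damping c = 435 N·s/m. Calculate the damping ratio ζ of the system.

ω_n = √(k/m) = √(17100/63.3) = 16.44 rad/s.
Critical damping c_c = 2√(k·m) = 2√(17100 × 63.3) = 2081 N·s/m, so ζ = c/c_c = 435/2081 = 0.2091.

0.209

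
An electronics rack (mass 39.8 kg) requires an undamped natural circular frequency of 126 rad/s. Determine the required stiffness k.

632000 N/m

k = m·ω_n² = 39.8 × 126.0² = 39.8 × 15880 = 631900 N/m.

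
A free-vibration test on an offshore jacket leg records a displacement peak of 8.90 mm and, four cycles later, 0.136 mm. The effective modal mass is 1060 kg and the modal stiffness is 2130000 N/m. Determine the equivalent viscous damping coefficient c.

Logarithmic decrement δ = (1/n)·ln(x₀/x_n) = (1/4)·ln(8.90/0.136) = (1/4)·ln(65.44) = 1.045.
ζ = δ/√(4π² + δ²) = 1.045/√(39.48 + 1.09) = 1.045/6.370 = 0.1641.
c = ζ · 2√(km) = 0.1641 × 2√(2130000 × 1060) = 0.1641 × 95030 = 15600 N·s/m.

15600 N·s/m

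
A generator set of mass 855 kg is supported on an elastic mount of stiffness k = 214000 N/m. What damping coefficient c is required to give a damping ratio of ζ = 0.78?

21100 N·s/m

c_c = 2√(k·m) = 2√(214000 × 855) = 27050 N·s/m.
c = ζ·c_c = 0.78 × 27050 = 21100 N·s/m.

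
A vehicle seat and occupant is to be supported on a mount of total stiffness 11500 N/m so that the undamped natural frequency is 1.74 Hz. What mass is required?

96.2 kg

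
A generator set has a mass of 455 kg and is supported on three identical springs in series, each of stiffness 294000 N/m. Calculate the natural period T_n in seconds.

0.428 s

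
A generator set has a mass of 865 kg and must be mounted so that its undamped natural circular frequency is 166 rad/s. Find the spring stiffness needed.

23800000 N/m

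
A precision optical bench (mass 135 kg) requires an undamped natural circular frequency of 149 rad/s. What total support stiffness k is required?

3000000 N/m

k = m·ω_n² = 135 × 149.0² = 135 × 22200 = 2997000 N/m.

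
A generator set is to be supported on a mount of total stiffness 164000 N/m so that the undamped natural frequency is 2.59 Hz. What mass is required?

ω_n = 2πf_n = 2π × 2.59 = 16.27 rad/s.
m = k/ω_n² = 164000/16.27² = 164000/264.8 = 619.3 kg.

619 kg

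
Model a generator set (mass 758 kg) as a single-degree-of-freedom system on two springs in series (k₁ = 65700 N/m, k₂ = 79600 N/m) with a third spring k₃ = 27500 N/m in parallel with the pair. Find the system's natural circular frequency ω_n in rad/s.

Series pair: k_s = k₁k₂/(k₁+k₂) = (65700)(79600)/(65700 + 79600) = 35990 N/m. In parallel with k₃: k_eq = 35990 + 27500 = 63490 N/m.
ω_n = √(k_eq/m) = √(63490/758) = √83.76 = 9.152 rad/s.

9.15 rad/s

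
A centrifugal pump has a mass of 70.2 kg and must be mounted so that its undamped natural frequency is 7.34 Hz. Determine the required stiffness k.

ω_n = 2πf_n = 2π × 7.34 = 46.12 rad/s.
k = m·ω_n² = 70.2 × 46.12² = 70.2 × 2127 = 149300 N/m.

149000 N/m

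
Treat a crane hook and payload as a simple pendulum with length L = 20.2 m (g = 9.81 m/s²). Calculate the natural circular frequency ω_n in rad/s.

0.697 rad/s

For a simple pendulum ω_n = √(g/L) = √(9.81/20.2) = √0.4856 = 0.6969 rad/s.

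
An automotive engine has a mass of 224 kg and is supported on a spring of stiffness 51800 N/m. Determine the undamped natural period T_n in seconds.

0.413 s

ω_n = √(k/m) = √(51800/224) = √231.2 = 15.21 rad/s.
T_n = 2π/ω_n = 6.283/15.21 = 0.4132 s.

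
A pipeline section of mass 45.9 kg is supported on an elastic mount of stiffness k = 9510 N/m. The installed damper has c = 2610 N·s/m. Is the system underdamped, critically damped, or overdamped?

c_c = 2√(k·m) = 1321 N·s/m; ζ = c/c_c = 2610/1321 = 1.98.
Since ζ > 1 the system is overdamped.

overdamped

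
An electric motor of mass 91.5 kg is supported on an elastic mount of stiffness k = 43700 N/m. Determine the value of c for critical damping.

c_c = 2√(k·m) = 2√(43700 × 91.5) = 2 × 2000 = 3999 N·s/m.

4000 N·s/m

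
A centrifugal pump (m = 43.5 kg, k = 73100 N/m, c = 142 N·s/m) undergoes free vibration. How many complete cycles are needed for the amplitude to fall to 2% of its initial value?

ζ = c/(2√(km)) = 142/(2√(73100 × 43.5)) = 142/3566 = 0.03982.
Logarithmic decrement δ = 2πζ/√(1 − ζ²) = 2π × 0.03982/√(1 − 0.00159) = 0.2504.
x_n/x₀ = e^(−nδ) ≤ 0.02; take ln: n ≥ ln(1/0.02)/δ = 3.912/0.2504 = 15.63.
So 16 complete cycles are required.

16 cycles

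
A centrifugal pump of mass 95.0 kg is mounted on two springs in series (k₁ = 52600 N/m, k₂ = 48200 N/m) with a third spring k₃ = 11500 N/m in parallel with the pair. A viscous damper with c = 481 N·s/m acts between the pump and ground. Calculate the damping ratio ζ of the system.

0.129

Series pair: k_s = k₁k₂/(k₁+k₂) = (52600)(48200)/(52600 + 48200) = 25150 N/m. In parallel with k₃: k_eq = 25150 + 11500 = 36650 N/m.
ω_n = √(k_eq/m) = √(36650/95.0) = 19.64 rad/s.
Critical damping c_c = 2√(k_eq·m) = 2√(36650 × 95.0) = 3732 N·s/m, so ζ = c/c_c = 481/3732 = 0.1289.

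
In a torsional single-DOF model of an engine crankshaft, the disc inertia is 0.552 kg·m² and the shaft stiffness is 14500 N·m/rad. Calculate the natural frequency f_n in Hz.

25.8 Hz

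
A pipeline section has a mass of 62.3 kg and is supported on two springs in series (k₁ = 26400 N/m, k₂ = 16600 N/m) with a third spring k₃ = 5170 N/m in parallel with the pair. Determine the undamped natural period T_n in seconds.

Series pair: k_s = k₁k₂/(k₁+k₂) = (26400)(16600)/(26400 + 16600) = 10190 N/m. In parallel with k₃: k_eq = 10190 + 5170 = 15360 N/m.
ω_n = √(k_eq/m) = √(15360/62.3) = √246.6 = 15.70 rad/s.
T_n = 2π/ω_n = 6.283/15.70 = 0.4001 s.

0.400 s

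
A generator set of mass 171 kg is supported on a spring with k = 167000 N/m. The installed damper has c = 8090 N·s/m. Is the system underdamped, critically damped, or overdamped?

underdamped

c_c = 2√(k·m) = 10690 N·s/m; ζ = c/c_c = 8090/10690 = 0.757.
Since ζ < 1 the system is underdamped.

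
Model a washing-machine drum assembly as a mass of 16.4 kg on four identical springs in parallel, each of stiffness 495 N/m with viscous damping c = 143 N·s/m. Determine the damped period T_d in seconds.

0.623 s

Parallel springs add: k_eq = 4 × 495 = 1980 N/m.
ω_n = √(k_eq/m) = √(1980/16.4) = 10.99 rad/s.
Critical damping c_c = 2√(k_eq·m) = 2√(1980 × 16.4) = 360.4 N·s/m, so ζ = c/c_c = 143/360.4 = 0.3968.
ω_d = ω_n√(1 − ζ²) = 10.99 × √(1 − 0.157) = 10.09 rad/s.
T_d = 2π/ω_d = 0.6230 s.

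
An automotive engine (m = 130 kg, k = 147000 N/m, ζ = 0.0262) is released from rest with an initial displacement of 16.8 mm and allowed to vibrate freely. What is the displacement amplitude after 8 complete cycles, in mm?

Logarithmic decrement δ = 2πζ/√(1 − ζ²) = 2π × 0.02620/√(1 − 0.000686) = 0.1647.
After n cycles, x_n/x₀ = e^(−nδ), so x_8 = 16.8 × e^(−8 × 0.1647) = 16.8 × 0.2678 = 4.500 mm.

4.50 mm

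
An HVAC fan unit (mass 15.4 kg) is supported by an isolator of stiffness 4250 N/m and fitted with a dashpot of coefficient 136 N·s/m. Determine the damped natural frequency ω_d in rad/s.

16.0 rad/s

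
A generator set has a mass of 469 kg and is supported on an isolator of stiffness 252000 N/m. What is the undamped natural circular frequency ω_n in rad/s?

23.2 rad/s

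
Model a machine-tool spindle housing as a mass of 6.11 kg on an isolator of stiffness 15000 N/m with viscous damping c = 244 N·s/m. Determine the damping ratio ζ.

0.403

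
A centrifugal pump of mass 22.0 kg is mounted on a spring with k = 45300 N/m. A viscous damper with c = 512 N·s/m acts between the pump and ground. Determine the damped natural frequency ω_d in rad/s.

43.9 rad/s

ω_n = √(k/m) = √(45300/22.0) = 45.38 rad/s.
Critical damping c_c = 2√(k·m) = 2√(45300 × 22.0) = 1997 N·s/m, so ζ = c/c_c = 512/1997 = 0.2564.
ω_d = ω_n√(1 − ζ²) = 45.38 × √(1 − 0.0658) = 43.86 rad/s.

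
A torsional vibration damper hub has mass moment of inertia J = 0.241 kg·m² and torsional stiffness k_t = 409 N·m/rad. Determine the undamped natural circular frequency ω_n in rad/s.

ω_n = √(k_t/J) = √(409/0.241) = √1697 = 41.20 rad/s.

41.2 rad/s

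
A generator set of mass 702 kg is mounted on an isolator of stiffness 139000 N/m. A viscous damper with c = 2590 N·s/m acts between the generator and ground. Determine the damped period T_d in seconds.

ω_n = √(k/m) = √(139000/702) = 14.07 rad/s.
Critical damping c_c = 2√(k·m) = 2√(139000 × 702) = 19760 N·s/m, so ζ = c/c_c = 2590/19760 = 0.1311.
ω_d = ω_n√(1 − ζ²) = 14.07 × √(1 − 0.0172) = 13.95 rad/s.
T_d = 2π/ω_d = 0.4504 s.

0.450 s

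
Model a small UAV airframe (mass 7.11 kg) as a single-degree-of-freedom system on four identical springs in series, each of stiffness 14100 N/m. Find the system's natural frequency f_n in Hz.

3.54 Hz

Series springs: 1/k_eq = 4/14100, so k_eq = 14100/4 = 3525 N/m.
ω_n = √(k_eq/m) = √(3525/7.11) = √495.8 = 22.27 rad/s.
f_n = ω_n/(2π) = 22.27/6.283 = 3.544 Hz.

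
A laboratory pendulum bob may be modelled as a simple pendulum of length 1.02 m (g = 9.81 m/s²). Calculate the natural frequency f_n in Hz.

0.494 Hz

For a simple pendulum ω_n = √(g/L) = √(9.81/1.02) = √9.618 = 3.101 rad/s.
f_n = ω_n/(2π) = 3.101/6.283 = 0.4936 Hz.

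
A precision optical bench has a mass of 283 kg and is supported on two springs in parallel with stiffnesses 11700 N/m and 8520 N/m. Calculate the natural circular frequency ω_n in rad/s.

Parallel springs add: k_eq = 11700 + 8520 = 20220 N/m.
ω_n = √(k_eq/m) = √(20220/283) = √71.45 = 8.453 rad/s.

8.45 rad/s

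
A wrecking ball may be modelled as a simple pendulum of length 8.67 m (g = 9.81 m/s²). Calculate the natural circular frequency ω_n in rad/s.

For a simple pendulum ω_n = √(g/L) = √(9.81/8.67) = √1.131 = 1.064 rad/s.

1.06 rad/s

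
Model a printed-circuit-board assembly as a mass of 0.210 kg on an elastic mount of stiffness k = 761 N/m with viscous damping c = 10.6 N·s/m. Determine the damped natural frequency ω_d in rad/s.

ω_n = √(k/m) = √(761.0/0.210) = 60.20 rad/s.
Critical damping c_c = 2√(k·m) = 2√(761.0 × 0.210) = 25.28 N·s/m, so ζ = c/c_c = 10.6/25.28 = 0.4193.
ω_d = ω_n√(1 − ζ²) = 60.20 × √(1 − 0.176) = 54.65 rad/s.

54.7 rad/s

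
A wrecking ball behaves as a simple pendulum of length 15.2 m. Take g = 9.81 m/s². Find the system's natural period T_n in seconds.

For a simple pendulum ω_n = √(g/L) = √(9.81/15.2) = √0.6454 = 0.8034 rad/s.
T_n = 2π/ω_n = 6.283/0.8034 = 7.821 s.

7.82 s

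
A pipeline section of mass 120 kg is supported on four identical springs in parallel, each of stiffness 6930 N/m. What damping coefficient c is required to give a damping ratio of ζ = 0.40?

Parallel springs add: k_eq = 4 × 6930 = 27720 N/m.
c_c = 2√(k_eq·m) = 2√(27720 × 120) = 3648 N·s/m.
c = ζ·c_c = 0.40 × 3648 = 1459 N·s/m.

1460 N·s/m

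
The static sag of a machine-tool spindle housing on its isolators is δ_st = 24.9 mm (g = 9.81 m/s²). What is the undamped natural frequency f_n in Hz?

3.16 Hz

ω_n = √(g/δ_st) = √(9.81/0.0249) = √394.0 = 19.85 rad/s.
f_n = ω_n/(2π) = 19.85/6.283 = 3.159 Hz.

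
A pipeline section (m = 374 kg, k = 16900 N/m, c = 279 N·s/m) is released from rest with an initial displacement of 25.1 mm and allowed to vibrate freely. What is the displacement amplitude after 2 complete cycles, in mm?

12.5 mm

ζ = c/(2√(km)) = 279/(2√(16900 × 374)) = 279/5028 = 0.05549.
Logarithmic decrement δ = 2πζ/√(1 − ζ²) = 2π × 0.05549/√(1 − 0.00308) = 0.3492.
After n cycles, x_n/x₀ = e^(−nδ), so x_2 = 25.1 × e^(−2 × 0.3492) = 25.1 × 0.4974 = 12.48 mm.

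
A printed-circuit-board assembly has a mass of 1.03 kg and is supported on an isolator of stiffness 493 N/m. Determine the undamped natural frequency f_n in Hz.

ω_n = √(k/m) = √(493.0/1.03) = √478.6 = 21.88 rad/s.
f_n = ω_n/(2π) = 21.88/6.283 = 3.482 Hz.

3.48 Hz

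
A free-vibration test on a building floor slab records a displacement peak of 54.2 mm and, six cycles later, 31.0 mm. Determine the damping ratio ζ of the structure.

Logarithmic decrement δ = (1/n)·ln(x₀/x_n) = (1/6)·ln(54.2/31.0) = (1/6)·ln(1.748) = 0.09312.
ζ = δ/√(4π² + δ²) = 0.09312/√(39.48 + 0.00867) = 0.09312/6.284 = 0.01482.

0.0148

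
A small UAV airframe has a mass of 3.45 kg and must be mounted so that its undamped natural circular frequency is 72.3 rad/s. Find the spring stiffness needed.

18000 N/m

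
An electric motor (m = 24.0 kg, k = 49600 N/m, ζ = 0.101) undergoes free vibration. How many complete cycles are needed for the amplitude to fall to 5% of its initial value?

Logarithmic decrement δ = 2πζ/√(1 − ζ²) = 2π × 0.1010/√(1 − 0.0102) = 0.6379.
x_n/x₀ = e^(−nδ) ≤ 0.05; take ln: n ≥ ln(1/0.05)/δ = 2.996/0.6379 = 4.697.
So 5 complete cycles are required.

5 cycles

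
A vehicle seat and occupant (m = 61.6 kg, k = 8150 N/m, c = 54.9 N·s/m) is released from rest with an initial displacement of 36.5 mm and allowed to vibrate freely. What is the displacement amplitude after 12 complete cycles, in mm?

ζ = c/(2√(km)) = 54.9/(2√(8150 × 61.6)) = 54.9/1417 = 0.03874.
Logarithmic decrement δ = 2πζ/√(1 − ζ²) = 2π × 0.03874/√(1 − 0.00150) = 0.2436.
After n cycles, x_n/x₀ = e^(−nδ), so x_12 = 36.5 × e^(−12 × 0.2436) = 36.5 × 0.05376 = 1.962 mm.

1.96 mm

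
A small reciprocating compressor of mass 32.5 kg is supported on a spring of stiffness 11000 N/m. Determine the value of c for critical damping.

c_c = 2√(k·m) = 2√(11000 × 32.5) = 2 × 597.9 = 1196 N·s/m.

1200 N·s/m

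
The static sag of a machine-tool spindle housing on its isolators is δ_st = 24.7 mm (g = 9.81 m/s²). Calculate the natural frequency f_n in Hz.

ω_n = √(g/δ_st) = √(9.81/0.0247) = √397.2 = 19.93 rad/s.
f_n = ω_n/(2π) = 19.93/6.283 = 3.172 Hz.

3.17 Hz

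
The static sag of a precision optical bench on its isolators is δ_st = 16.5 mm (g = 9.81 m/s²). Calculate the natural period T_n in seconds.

0.258 s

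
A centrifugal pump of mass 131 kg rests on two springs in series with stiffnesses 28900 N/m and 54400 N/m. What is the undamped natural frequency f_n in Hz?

1.91 Hz

Series springs: 1/k_eq = 1/28900 + 1/54400 = 5.298×10^-5, so k_eq = 18870 N/m.
ω_n = √(k_eq/m) = √(18870/131) = √144.1 = 12.00 rad/s.
f_n = ω_n/(2π) = 12.00/6.283 = 1.910 Hz.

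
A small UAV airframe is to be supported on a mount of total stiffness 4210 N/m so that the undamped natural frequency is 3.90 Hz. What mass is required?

ω_n = 2πf_n = 2π × 3.90 = 24.50 rad/s.
m = k/ω_n² = 4210/24.50² = 4210/600.5 = 7.011 kg.

7.01 kg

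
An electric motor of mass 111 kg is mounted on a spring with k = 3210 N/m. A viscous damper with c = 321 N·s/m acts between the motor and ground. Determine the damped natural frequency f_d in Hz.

0.824 Hz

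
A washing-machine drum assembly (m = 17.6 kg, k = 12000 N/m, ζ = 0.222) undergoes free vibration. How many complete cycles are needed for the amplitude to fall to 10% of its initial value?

2 cycles

Logarithmic decrement δ = 2πζ/√(1 − ζ²) = 2π × 0.2220/√(1 − 0.0493) = 1.431.
x_n/x₀ = e^(−nδ) ≤ 0.1; take ln: n ≥ ln(1/0.1)/δ = 2.303/1.431 = 1.610.
So 2 complete cycles are required.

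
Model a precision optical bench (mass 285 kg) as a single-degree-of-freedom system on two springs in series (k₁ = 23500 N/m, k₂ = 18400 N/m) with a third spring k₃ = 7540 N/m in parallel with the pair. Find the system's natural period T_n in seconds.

Series pair: k_s = k₁k₂/(k₁+k₂) = (23500)(18400)/(23500 + 18400) = 10320 N/m. In parallel with k₃: k_eq = 10320 + 7540 = 17860 N/m.
ω_n = √(k_eq/m) = √(17860/285) = √62.67 = 7.916 rad/s.
T_n = 2π/ω_n = 6.283/7.916 = 0.7937 s.

0.794 s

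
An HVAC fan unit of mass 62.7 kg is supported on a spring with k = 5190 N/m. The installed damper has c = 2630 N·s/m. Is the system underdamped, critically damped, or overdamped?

overdamped

c_c = 2√(k·m) = 1141 N·s/m; ζ = c/c_c = 2630/1141 = 2.31.
Since ζ > 1 the system is overdamped.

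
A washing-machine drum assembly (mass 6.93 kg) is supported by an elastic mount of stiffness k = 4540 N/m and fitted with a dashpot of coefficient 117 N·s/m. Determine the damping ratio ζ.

ω_n = √(k/m) = √(4540/6.93) = 25.60 rad/s.
Critical damping c_c = 2√(k·m) = 2√(4540 × 6.93) = 354.8 N·s/m, so ζ = c/c_c = 117/354.8 = 0.3298.

0.330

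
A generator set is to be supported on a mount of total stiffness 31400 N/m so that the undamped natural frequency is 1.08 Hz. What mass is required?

682 kg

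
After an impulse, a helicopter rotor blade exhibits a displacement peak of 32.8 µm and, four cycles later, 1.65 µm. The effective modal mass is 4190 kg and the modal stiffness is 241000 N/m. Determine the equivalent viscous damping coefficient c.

7510 N·s/m

Logarithmic decrement δ = (1/n)·ln(x₀/x_n) = (1/4)·ln(32.8/1.65) = (1/4)·ln(19.88) = 0.7474.
ζ = δ/√(4π² + δ²) = 0.7474/√(39.48 + 0.559) = 0.7474/6.327 = 0.1181.
c = ζ · 2√(km) = 0.1181 × 2√(241000 × 4190) = 0.1181 × 63550 = 7507 N·s/m.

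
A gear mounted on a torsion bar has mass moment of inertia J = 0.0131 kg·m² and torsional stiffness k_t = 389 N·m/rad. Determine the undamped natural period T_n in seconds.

0.0365 s

ω_n = √(k_t/J) = √(389/0.0131) = √29690 = 172.3 rad/s.
T_n = 2π/ω_n = 6.283/172.3 = 0.03646 s.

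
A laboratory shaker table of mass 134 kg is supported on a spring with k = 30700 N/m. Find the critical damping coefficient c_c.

c_c = 2√(k·m) = 2√(30700 × 134) = 2 × 2028 = 4057 N·s/m.

4060 N·s/m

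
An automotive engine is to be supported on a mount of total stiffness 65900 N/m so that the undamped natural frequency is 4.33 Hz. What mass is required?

89.0 kg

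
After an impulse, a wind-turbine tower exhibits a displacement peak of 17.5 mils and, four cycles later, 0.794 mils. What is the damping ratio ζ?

Logarithmic decrement δ = (1/n)·ln(x₀/x_n) = (1/4)·ln(17.5/0.794) = (1/4)·ln(22.04) = 0.7732.
ζ = δ/√(4π² + δ²) = 0.7732/√(39.48 + 0.598) = 0.7732/6.331 = 0.1221.

0.122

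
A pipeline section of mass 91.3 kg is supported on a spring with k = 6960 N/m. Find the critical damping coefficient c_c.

c_c = 2√(k·m) = 2√(6960 × 91.3) = 2 × 797.1 = 1594 N·s/m.

1590 N·s/m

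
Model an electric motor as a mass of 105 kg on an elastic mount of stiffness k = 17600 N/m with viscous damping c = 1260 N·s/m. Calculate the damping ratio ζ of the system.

ω_n = √(k/m) = √(17600/105) = 12.95 rad/s.
Critical damping c_c = 2√(k·m) = 2√(17600 × 105) = 2719 N·s/m, so ζ = c/c_c = 1260/2719 = 0.4634.

0.463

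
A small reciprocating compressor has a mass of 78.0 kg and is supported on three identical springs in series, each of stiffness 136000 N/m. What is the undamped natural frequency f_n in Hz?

3.84 Hz

Series springs: 1/k_eq = 3/136000, so k_eq = 136000/3 = 45330 N/m.
ω_n = √(k_eq/m) = √(45330/78.0) = √581.2 = 24.11 rad/s.
f_n = ω_n/(2π) = 24.11/6.283 = 3.837 Hz.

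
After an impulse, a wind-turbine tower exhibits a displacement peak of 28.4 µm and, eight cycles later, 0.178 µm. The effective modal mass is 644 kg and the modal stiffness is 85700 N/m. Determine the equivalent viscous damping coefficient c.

1490 N·s/m

Logarithmic decrement δ = (1/n)·ln(x₀/x_n) = (1/8)·ln(28.4/0.178) = (1/8)·ln(159.6) = 0.6340.
ζ = δ/√(4π² + δ²) = 0.6340/√(39.48 + 0.402) = 0.6340/6.315 = 0.1004.
c = ζ · 2√(km) = 0.1004 × 2√(85700 × 644) = 0.1004 × 14860 = 1492 N·s/m.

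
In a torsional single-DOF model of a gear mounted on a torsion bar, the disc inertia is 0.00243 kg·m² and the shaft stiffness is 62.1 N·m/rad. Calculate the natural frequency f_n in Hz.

ω_n = √(k_t/J) = √(62.1/0.00243) = √25560 = 159.9 rad/s.
f_n = ω_n/(2π) = 159.9/6.283 = 25.44 Hz.

25.4 Hz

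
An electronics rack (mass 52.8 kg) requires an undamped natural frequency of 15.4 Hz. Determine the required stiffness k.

ω_n = 2πf_n = 2π × 15.4 = 96.76 rad/s.
k = m·ω_n² = 52.8 × 96.76² = 52.8 × 9363 = 494400 N/m.

494000 N/m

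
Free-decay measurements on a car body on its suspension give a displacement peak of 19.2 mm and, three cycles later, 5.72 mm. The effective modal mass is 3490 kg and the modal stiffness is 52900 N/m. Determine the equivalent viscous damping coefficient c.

Logarithmic decrement δ = (1/n)·ln(x₀/x_n) = (1/3)·ln(19.2/5.72) = (1/3)·ln(3.357) = 0.4036.
ζ = δ/√(4π² + δ²) = 0.4036/√(39.48 + 0.163) = 0.4036/6.296 = 0.06411.
c = ζ · 2√(km) = 0.06411 × 2√(52900 × 3490) = 0.06411 × 27180 = 1742 N·s/m.

1740 N·s/m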